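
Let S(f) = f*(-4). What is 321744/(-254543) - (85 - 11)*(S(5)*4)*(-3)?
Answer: -4521005424/254543 ≈ -17761.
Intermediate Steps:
S(f) = -4*f
321744/(-254543) - (85 - 11)*(S(5)*4)*(-3) = 321744/(-254543) - (85 - 11)*(-4*5*4)*(-3) = 321744*(-1/254543) - 74*-20*4*(-3) = -321744/254543 - 74*(-80*(-3)) = -321744/254543 - 74*240 = -321744/254543 - 1*17760 = -321744/254543 - 17760 = -4521005424/254543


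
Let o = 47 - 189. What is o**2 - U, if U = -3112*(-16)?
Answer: -29628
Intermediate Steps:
o = -142
U = 49792
o**2 - U = (-142)**2 - 1*49792 = 20164 - 49792 = -29628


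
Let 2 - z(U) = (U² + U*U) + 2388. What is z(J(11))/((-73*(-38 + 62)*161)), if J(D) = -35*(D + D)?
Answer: 198031/47012 ≈ 4.2123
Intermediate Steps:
J(D) = -70*D
z(U) = -2386 - 2*U² (z(U) = 2 - ((U² + U*U) + 2388) = 2 - ((U² + U²) + 2388) = 2 - (2*U² + 2388) = 2 - (2388 + 2*U²) = 2 + (-2388 - 2*U²) = -2386 - 2*U²)
z(J(11))/((-73*(-38 + 62)*161)) = (-2386 - 2*(-70*11)²)/((-73*(-38 + 62)*161)) = (-2386 - 2*(-770)²)/((-73*24*161)) = (-2386 - 2*592900)/((-1752*161)) = (-2386 - 1185800)/(-282072) = -1188186*(-1/282072) = 198031/47012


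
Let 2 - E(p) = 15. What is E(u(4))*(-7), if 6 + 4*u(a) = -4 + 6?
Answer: 91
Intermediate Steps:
u(a) = -1 (u(a) = -3/2 + (-4 + 6)/4 = -3/2 + (1/4)*2 = -3/2 + 1/2 = -1)
E(p) = -13 (E(p) = 2 - 1*15 = 2 - 15 = -13)
E(u(4))*(-7) = -13*(-7) = 91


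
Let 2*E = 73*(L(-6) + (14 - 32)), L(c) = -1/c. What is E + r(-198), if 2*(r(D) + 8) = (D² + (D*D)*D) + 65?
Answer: -46346645/12 ≈ -3.8622e+6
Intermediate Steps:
r(D) = 49/2 + D²/2 + D³/2 (r(D) = -8 + ((D² + (D*D)*D) + 65)/2 = -8 + ((D² + D²*D) + 65)/2 = -8 + ((D² + D³) + 65)/2 = -8 + (65 + D² + D³)/2 = -8 + (65/2 + D²/2 + D³/2) = 49/2 + D²/2 + D³/2)
E = -7811/12 (E = (73*(-1/(-6) + (14 - 32)))/2 = (73*(-1*(-⅙) - 18))/2 = (73*(⅙ - 18))/2 = (73*(-107/6))/2 = (½)*(-7811/6) = -7811/12 ≈ -650.92)
E + r(-198) = -7811/12 + (49/2 + (½)*(-198)² + (½)*(-198)³) = -7811/12 + (49/2 + (½)*39204 + (½)*(-7762392)) = -7811/12 + (49/2 + 19602 - 3881196) = -7811/12 - 7723139/2 = -46346645/12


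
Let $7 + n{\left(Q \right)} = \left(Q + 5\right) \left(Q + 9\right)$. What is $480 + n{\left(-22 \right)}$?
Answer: $694$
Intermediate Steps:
$n{\left(Q \right)} = -7 + \left(5 + Q\right) \left(9 + Q\right)$ ($n{\left(Q \right)} = -7 + \left(Q + 5\right) \left(Q + 9\right) = -7 + \left(5 + Q\right) \left(9 + Q\right)$)
$480 + n{\left(-22 \right)} = 480 + \left(38 + \left(-22\right)^{2} + 14 \left(-22\right)\right) = 480 + \left(38 + 484 - 308\right) = 480 + 214 = 694$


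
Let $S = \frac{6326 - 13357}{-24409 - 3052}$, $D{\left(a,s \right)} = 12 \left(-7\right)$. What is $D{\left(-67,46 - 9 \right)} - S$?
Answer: $- \frac{2313755}{27461} \approx -84.256$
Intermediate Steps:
$D{\left(a,s \right)} = -84$
$S = \frac{7031}{27461}$ ($S = - \frac{7031}{-27461} = \left(-7031\right) \left(- \frac{1}{27461}\right) = \frac{7031}{27461} \approx 0.25604$)
$D{\left(-67,46 - 9 \right)} - S = -84 - \frac{7031}{27461} = - \frac{2313755}{27461}$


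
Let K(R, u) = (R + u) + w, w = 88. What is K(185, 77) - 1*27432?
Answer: -27082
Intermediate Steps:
K(R, u) = 88 + R + u (K(R, u) = (R + u) + 88 = 88 + R + u)
K(185, 77) - 1*27432 = (88 + 185 + 77) - 1*27432 = 350 - 27432 = -27082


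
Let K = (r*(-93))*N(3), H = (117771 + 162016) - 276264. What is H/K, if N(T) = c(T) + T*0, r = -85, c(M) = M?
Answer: 3523/23715 ≈ 0.14856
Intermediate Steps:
H = 3523 (H = 279787 - 276264 = 3523)
N(T) = T (N(T) = T + T*0 = T + 0 = T)
K = 23715 (K = -85*(-93)*3 = 7905*3 = 23715)
H/K = 3523/23715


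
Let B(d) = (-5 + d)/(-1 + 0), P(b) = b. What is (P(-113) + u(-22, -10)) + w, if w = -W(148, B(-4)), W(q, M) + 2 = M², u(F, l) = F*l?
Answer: 28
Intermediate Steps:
B(d) = 5 - d (B(d) = (-5 + d)/(-1) = (-5 + d)*(-1) = 5 - d)
W(q, M) = -2 + M²
w = -79 (w = -(-2 + (5 - 1*(-4))²) = -(-2 + (5 + 4)²) = -(-2 + 9²) = -(-2 + 81) = -1*79 = -79)
(P(-113) + u(-22, -10)) + w = (-113 - 22*(-10)) - 79 = (-113 + 220) - 79 = 107 - 79 = 28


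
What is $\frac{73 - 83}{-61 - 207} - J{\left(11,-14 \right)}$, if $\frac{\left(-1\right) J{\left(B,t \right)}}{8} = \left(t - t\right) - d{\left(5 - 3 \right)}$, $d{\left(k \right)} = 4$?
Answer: $- \frac{4283}{134} \approx -31.963$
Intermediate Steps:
$J{\left(B,t \right)} = 32$ ($J{\left(B,t \right)} = - 8 \left(\left(t - t\right) - 4\right) = - 8 \left(0 - 4\right) = \left(-8\right) \left(-4\right) = 32$)
$\frac{73 - 83}{-61 - 207} - J{\left(11,-14 \right)} = \frac{73 - 83}{-61 - 207} - 32 = - \frac{10}{-268} - 32 = \left(-10\right) \left(- \frac{1}{268}\right) - 32 = \frac{5}{134} - 32 = - \frac{4283}{134}$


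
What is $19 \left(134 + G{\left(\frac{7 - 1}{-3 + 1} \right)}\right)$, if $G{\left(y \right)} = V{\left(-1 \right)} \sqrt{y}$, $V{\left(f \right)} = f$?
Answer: $2546 - 19 i \sqrt{3} \approx 2546.0 - 32.909 i$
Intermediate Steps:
$G{\left(y \right)} = - \sqrt{y}$
$19 \left(134 + G{\left(\frac{7 - 1}{-3 + 1} \right)}\right) = 19 \left(134 - \sqrt{\frac{7 - 1}{-3 + 1}}\right) = 19 \left(134 - \sqrt{\frac{6}{-2}}\right) = 19 \left(134 - \sqrt{6 \left(- \frac{1}{2}\right)}\right) = 19 \left(134 - \sqrt{-3}\right) = 19 \left(134 - i \sqrt{3}\right) = 2546 - 19 i \sqrt{3}$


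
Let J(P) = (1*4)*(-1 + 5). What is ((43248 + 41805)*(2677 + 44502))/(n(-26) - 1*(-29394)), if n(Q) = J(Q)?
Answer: 4012715487/29410 ≈ 1.3644e+5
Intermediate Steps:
J(P) = 16 (J(P) = 4*4 = 16)
n(Q) = 16
((43248 + 41805)*(2677 + 44502))/(n(-26) - 1*(-29394)) = ((43248 + 41805)*(2677 + 44502))/(16 - 1*(-29394)) = (85053*47179)/(16 + 29394) = 4012715487/29410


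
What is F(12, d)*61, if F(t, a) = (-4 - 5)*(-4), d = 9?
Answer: 2196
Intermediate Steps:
F(t, a) = 36 (F(t, a) = -9*(-4) = 36)
F(12, d)*61 = 36*61 = 2196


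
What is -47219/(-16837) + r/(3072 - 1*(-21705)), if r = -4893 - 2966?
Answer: 1037623180/417170349 ≈ 2.4873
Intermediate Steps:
r = -7859
-47219/(-16837) + r/(3072 - 1*(-21705)) = -47219/(-16837) - 7859/(3072 - 1*(-21705)) = -47219*(-1/16837) - 7859/(3072 + 21705) = 47219/16837 - 7859/24777 = 1037623180/417170349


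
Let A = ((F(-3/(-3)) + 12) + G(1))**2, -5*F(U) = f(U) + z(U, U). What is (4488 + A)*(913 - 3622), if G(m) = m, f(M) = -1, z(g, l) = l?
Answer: -12615813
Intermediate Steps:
F(U) = 1/5 - U/5 (F(U) = -(-1 + U)/5 = 1/5 - U/5)
A = 169 (A = (((1/5 - (-3)/(5*(-3))) + 12) + 1)**2 = (((1/5 - (-3)*(-1)/(5*3)) + 12) + 1)**2 = (((1/5 - 1/5*1) + 12) + 1)**2 = (((1/5 - 1/5) + 12) + 1)**2 = ((0 + 12) + 1)**2 = (12 + 1)**2 = 13**2 = 169)
(4488 + A)*(913 - 3622) = (4488 + 169)*(913 - 3622) = 4657*(-2709) = -12615813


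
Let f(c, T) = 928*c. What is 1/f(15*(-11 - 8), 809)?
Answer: -1/264480 ≈ -3.7810e-6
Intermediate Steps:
1/f(15*(-11 - 8), 809) = 1/(928*(15*(-11 - 8))) = 1/(928*(15*(-19))) = 1/(928*(-285)) = 1/(-264480) = -1/264480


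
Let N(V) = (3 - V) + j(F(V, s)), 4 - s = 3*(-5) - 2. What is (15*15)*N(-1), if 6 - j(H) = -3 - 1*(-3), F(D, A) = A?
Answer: 2250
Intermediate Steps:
s = 21 (s = 4 - (3*(-5) - 2) = 4 - (-15 - 2) = 4 - 1*(-17) = 4 + 17 = 21)
j(H) = 6 (j(H) = 6 - (-3 - 1*(-3)) = 6 - (-3 + 3) = 6 - 1*0 = 6 + 0 = 6)
N(V) = 9 - V (N(V) = (3 - V) + 6 = 9 - V)
(15*15)*N(-1) = (15*15)*(9 - 1*(-1)) = 225*(9 + 1) = 225*10 = 2250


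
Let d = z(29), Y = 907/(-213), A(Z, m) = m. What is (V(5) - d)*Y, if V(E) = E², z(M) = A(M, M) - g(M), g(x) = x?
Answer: -22675/213 ≈ -106.46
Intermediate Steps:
Y = -907/213 (Y = 907*(-1/213) = -907/213 ≈ -4.2582)
z(M) = 0 (z(M) = M - M = 0)
d = 0
(V(5) - d)*Y = (5² - 1*0)*(-907/213) = (25 + 0)*(-907/213) = 25*(-907/213) = -22675/213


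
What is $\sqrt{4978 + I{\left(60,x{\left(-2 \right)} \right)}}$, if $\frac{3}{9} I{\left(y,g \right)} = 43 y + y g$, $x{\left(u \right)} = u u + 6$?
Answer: $\sqrt{14518} \approx 120.49$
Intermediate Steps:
$x{\left(u \right)} = 6 + u^{2}$ ($x{\left(u \right)} = u^{2} + 6 = 6 + u^{2}$)
$I{\left(y,g \right)} = 129 y + 3 g y$ ($I{\left(y,g \right)} = 3 \left(43 y + y g\right) = 3 \left(43 y + g y\right) = 129 y + 3 g y$)
$\sqrt{4978 + I{\left(60,x{\left(-2 \right)} \right)}} = \sqrt{4978 + 3 \cdot 60 \left(43 + \left(6 + \left(-2\right)^{2}\right)\right)} = \sqrt{4978 + 3 \cdot 60 \left(43 + \left(6 + 4\right)\right)} = \sqrt{4978 + 3 \cdot 60 \left(43 + 10\right)} = \sqrt{4978 + 3 \cdot 60 \cdot 53} = \sqrt{4978 + 9540} = \sqrt{14518}$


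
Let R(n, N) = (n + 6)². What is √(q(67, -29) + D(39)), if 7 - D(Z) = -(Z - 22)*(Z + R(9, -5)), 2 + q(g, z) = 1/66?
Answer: √19571574/66 ≈ 67.030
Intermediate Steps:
q(g, z) = -131/66 (q(g, z) = -2 + 1/66 = -131/66)
R(n, N) = (6 + n)²
D(Z) = 7 + (-22 + Z)*(225 + Z) (D(Z) = 7 - (-1)*(Z - 22)*(Z + (6 + 9)²) = 7 - (-1)*(-22 + Z)*(Z + 15²) = 7 - (-1)*(-22 + Z)*(Z + 225) = 7 - (-1)*(-22 + Z)*(225 + Z) = 7 + (-22 + Z)*(225 + Z))
√(q(67, -29) + D(39)) = √(-131/66 + (-4943 + 39² + 203*39)) = √(-131/66 + (-4943 + 1521 + 7917)) = √(-131/66 + 4495) = √(296539/66) = √19571574/66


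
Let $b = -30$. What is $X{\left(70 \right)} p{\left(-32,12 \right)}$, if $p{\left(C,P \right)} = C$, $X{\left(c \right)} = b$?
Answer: $960$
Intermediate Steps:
$X{\left(c \right)} = -30$
$X{\left(70 \right)} p{\left(-32,12 \right)} = \left(-30\right) \left(-32\right) = 960$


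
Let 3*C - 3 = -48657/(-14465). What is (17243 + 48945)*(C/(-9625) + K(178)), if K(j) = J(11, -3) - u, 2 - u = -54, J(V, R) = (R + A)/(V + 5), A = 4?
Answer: -2061879066753493/556902500 ≈ -3.7024e+6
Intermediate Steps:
J(V, R) = (4 + R)/(5 + V) (J(V, R) = (R + 4)/(V + 5) = (4 + R)/(5 + V))
u = 56 (u = 2 - 1*(-54) = 2 + 54 = 56)
K(j) = -895/16 (K(j) = (4 - 3)/(5 + 11) - 1*56 = 1/16 - 56 = -895/16)
C = 30684/14465 (C = 1 + (-48657/(-14465))/3 = 1 + (-48657*(-1/14465))/3 = 1 + (1/3)*(48657/14465) = 1 + 16219/14465 = 30684/14465 ≈ 2.1213)
(17243 + 48945)*(C/(-9625) + K(178)) = (17243 + 48945)*((30684/14465)/(-9625) - 895/16) = 66188*((30684/14465)*(-1/9625) - 895/16) = 66188*(-30684/139225625 - 895/16) = 66188*(-124607425319/2227610000) = -2061879066753493/556902500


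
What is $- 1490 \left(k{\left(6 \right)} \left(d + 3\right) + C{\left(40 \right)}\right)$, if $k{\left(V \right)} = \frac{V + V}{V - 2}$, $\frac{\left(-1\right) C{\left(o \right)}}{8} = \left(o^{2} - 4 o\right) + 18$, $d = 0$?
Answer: $17365950$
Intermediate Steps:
$C{\left(o \right)} = -144 - 8 o^{2} + 32 o$ ($C{\left(o \right)} = - 8 \left(\left(o^{2} - 4 o\right) + 18\right) = - 8 \left(18 + o^{2} - 4 o\right) = -144 - 8 o^{2} + 32 o$)
$k{\left(V \right)} = \frac{2 V}{-2 + V}$
$- 1490 \left(k{\left(6 \right)} \left(d + 3\right) + C{\left(40 \right)}\right) = - 1490 \left(2 \cdot 6 \frac{1}{-2 + 6} \left(0 + 3\right) - \left(-1136 + 12800\right)\right) = - 1490 \left(2 \cdot 6 \cdot \frac{1}{4} \cdot 3 - 11664\right) = - 1490 \left(3 \cdot 3 - 11664\right) = - 1490 \left(9 - 11664\right) = \left(-1490\right) \left(-11655\right) = 17365950$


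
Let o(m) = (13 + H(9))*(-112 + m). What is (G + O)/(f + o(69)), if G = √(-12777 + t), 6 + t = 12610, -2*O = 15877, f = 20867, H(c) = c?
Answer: -15877/39842 + I*√173/19921 ≈ -0.3985 + 0.00066026*I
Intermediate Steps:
O = -15877/2 (O = -½*15877 = -15877/2 ≈ -7938.5)
o(m) = -2464 + 22*m (o(m) = (13 + 9)*(-112 + m) = 22*(-112 + m) = -2464 + 22*m)
t = 12604 (t = -6 + 12610 = 12604)
G = I*√173 (G = √(-12777 + 12604) = √(-173) = I*√173 ≈ 13.153*I)
(G + O)/(f + o(69)) = (I*√173 - 15877/2)/(20867 + (-2464 + 22*69)) = (-15877/2 + I*√173)/(20867 + (-2464 + 1518)) = (-15877/2 + I*√173)/(20867 - 946) = (-15877/2 + I*√173)/19921 = (-15877/2 + I*√173)*(1/19921) = -15877/39842 + I*√173/19921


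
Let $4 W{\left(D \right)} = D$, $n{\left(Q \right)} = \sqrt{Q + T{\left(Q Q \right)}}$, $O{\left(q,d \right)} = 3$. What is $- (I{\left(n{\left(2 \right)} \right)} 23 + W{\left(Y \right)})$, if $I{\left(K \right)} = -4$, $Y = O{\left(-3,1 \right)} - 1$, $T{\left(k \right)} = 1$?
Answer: $\frac{183}{2} \approx 91.5$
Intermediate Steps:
$Y = 2$ ($Y = 3 - 1 = 2$)
$n{\left(Q \right)} = \sqrt{1 + Q}$ ($n{\left(Q \right)} = \sqrt{Q + 1} = \sqrt{1 + Q}$)
$W{\left(D \right)} = \frac{D}{4}$
$- (I{\left(n{\left(2 \right)} \right)} 23 + W{\left(Y \right)}) = - (\left(-4\right) 23 + \frac{1}{4} \cdot 2) = - (-92 + \frac{1}{2}) = \left(-1\right) \left(- \frac{183}{2}\right) = \frac{183}{2}$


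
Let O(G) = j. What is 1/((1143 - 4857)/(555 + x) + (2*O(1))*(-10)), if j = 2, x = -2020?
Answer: -1465/54886 ≈ -0.026692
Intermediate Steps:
O(G) = 2
1/((1143 - 4857)/(555 + x) + (2*O(1))*(-10)) = 1/((1143 - 4857)/(555 - 2020) + (2*2)*(-10)) = 1/(-3714/(-1465) + 4*(-10)) = 1/(-3714*(-1/1465) - 40) = 1/(3714/1465 - 40) = 1/(-54886/1465) = -1465/54886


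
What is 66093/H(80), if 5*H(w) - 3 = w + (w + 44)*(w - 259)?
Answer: -110155/7371 ≈ -14.944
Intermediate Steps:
H(w) = ⅗ + w/5 + (-259 + w)*(44 + w)/5 (H(w) = ⅗ + (w + (w + 44)*(w - 259))/5 = ⅗ + (w + (44 + w)*(-259 + w))/5 = ⅗ + (w + (-259 + w)*(44 + w))/5 = ⅗ + (w/5 + (-259 + w)*(44 + w)/5) = ⅗ + w/5 + (-259 + w)*(44 + w)/5)
66093/H(80) = 66093/(-11393/5 - 214/5*80 + (⅕)*80²) = 66093/(-11393/5 - 3424 + (⅕)*6400) = 66093/(-11393/5 - 3424 + 1280) = 66093/(-22113/5) = 66093*(-5/22113) = -110155/7371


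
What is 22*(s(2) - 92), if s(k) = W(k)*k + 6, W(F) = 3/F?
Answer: -1826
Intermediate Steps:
s(k) = 9 (s(k) = (3/k)*k + 6 = 3 + 6 = 9)
22*(s(2) - 92) = 22*(9 - 92) = 22*(-83) = -1826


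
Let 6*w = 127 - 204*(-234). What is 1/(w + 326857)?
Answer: 6/2009005 ≈ 2.9866e-6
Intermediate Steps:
w = 47863/6 (w = (127 - 204*(-234))/6 = (127 + 47736)/6 = (1/6)*47863 = 47863/6 ≈ 7977.2)
1/(w + 326857) = 1/(47863/6 + 326857) = 1/(2009005/6) = 6/2009005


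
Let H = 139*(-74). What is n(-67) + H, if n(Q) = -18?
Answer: -10304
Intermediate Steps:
H = -10286
n(-67) + H = -18 - 10286 = -10304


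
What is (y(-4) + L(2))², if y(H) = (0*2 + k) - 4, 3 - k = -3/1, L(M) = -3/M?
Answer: ¼ ≈ 0.25000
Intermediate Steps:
k = 6 (k = 3 - (-3)/1 = 3 - (-3) = 3 - 1*(-3) = 3 + 3 = 6)
y(H) = 2 (y(H) = (0*2 + 6) - 4 = (0 + 6) - 4 = 6 - 4 = 2)
(y(-4) + L(2))² = (2 - 3/2)² = (½)² = ¼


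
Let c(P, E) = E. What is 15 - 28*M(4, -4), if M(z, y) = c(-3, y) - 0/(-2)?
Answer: 127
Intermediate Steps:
M(z, y) = y (M(z, y) = y - 0/(-2) = y - 0*(-1)/2 = y - 1*0 = y + 0 = y)
15 - 28*M(4, -4) = 15 - 28*(-4) = 15 + 112 = 127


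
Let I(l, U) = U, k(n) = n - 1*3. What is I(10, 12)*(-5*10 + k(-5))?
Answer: -696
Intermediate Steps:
k(n) = -3 + n (k(n) = n - 3 = -3 + n)
I(10, 12)*(-5*10 + k(-5)) = 12*(-5*10 + (-3 - 5)) = 12*(-50 - 8) = 12*(-58) = -696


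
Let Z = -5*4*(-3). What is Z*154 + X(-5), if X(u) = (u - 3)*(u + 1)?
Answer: 9272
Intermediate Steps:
X(u) = (1 + u)*(-3 + u) (X(u) = (-3 + u)*(1 + u) = (1 + u)*(-3 + u))
Z = 60 (Z = -20*(-3) = 60)
Z*154 + X(-5) = 60*154 + (-3 + (-5)² - 2*(-5)) = 9240 + (-3 + 25 + 10) = 9240 + 32 = 9272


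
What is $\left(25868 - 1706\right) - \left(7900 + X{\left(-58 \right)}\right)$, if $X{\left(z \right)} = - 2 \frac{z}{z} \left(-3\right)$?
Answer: $16256$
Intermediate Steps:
$X{\left(z \right)} = 6$ ($X{\left(z \right)} = \left(-2\right) 1 \left(-3\right) = \left(-2\right) \left(-3\right) = 6$)
$\left(25868 - 1706\right) - \left(7900 + X{\left(-58 \right)}\right) = \left(25868 - 1706\right) - 7906 = 24162 - 7906 = 16256$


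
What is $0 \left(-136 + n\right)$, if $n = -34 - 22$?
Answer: $0$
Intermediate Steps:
$n = -56$ ($n = -34 - 22 = -56$)
$0 \left(-136 + n\right) = 0 \left(-136 - 56\right) = 0 \left(-192\right) = 0$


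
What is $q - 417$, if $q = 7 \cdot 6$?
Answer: $-375$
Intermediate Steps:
$q = 42$
$q - 417 = 42 - 417 = -375$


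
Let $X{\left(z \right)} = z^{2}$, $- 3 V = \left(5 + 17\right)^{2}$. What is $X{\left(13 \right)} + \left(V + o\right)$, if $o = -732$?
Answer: $- \frac{2173}{3} \approx -724.33$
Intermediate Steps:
$V = - \frac{484}{3}$ ($V = - \frac{\left(5 + 17\right)^{2}}{3} = - \frac{22^{2}}{3} = \left(- \frac{1}{3}\right) 484 = - \frac{484}{3} \approx -161.33$)
$X{\left(13 \right)} + \left(V + o\right) = 13^{2} - \frac{2680}{3} = 169 - \frac{2680}{3} = - \frac{2173}{3}$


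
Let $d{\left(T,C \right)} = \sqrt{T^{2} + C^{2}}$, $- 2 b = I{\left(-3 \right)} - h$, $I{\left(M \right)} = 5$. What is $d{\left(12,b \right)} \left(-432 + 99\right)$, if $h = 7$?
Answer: $- 333 \sqrt{145} \approx -4009.9$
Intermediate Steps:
$b = 1$ ($b = - \frac{5 - 7}{2} = \left(- \frac{1}{2}\right) \left(-2\right) = 1$)
$d{\left(T,C \right)} = \sqrt{C^{2} + T^{2}}$
$d{\left(12,b \right)} \left(-432 + 99\right) = \sqrt{1^{2} + 12^{2}} \left(-432 + 99\right) = \sqrt{1 + 144} \left(-333\right) = \sqrt{145} \left(-333\right) = - 333 \sqrt{145}$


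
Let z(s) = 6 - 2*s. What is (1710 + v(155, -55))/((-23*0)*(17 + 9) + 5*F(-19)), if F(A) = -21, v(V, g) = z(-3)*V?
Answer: -34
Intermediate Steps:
v(V, g) = 12*V (v(V, g) = (6 - 2*(-3))*V = (6 + 6)*V = 12*V)
(1710 + v(155, -55))/((-23*0)*(17 + 9) + 5*F(-19)) = (1710 + 12*155)/((-23*0)*(17 + 9) + 5*(-21)) = (1710 + 1860)/(0*26 - 105) = 3570/(0 - 105) = 3570/(-105) = 3570*(-1/105) = -34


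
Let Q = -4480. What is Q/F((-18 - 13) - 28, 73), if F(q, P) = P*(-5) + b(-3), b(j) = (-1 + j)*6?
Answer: 4480/389 ≈ 11.517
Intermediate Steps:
b(j) = -6 + 6*j
F(q, P) = -24 - 5*P (F(q, P) = P*(-5) + (-6 + 6*(-3)) = -5*P + (-6 - 18) = -5*P - 24 = -24 - 5*P)
Q/F((-18 - 13) - 28, 73) = -4480/(-24 - 5*73) = -4480/(-24 - 365) = -4480/(-389) = -4480*(-1/389) = 4480/389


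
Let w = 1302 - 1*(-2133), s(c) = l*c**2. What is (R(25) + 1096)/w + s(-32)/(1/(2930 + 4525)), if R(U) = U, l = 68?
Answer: 1783131034721/3435 ≈ 5.1911e+8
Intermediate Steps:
s(c) = 68*c**2
w = 3435 (w = 1302 + 2133 = 3435)
(R(25) + 1096)/w + s(-32)/(1/(2930 + 4525)) = (25 + 1096)/3435 + (68*(-32)**2)/(1/(2930 + 4525)) = 1121*(1/3435) + (68*1024)/(1/7455) = 1121/3435 + 69632/(1/7455) = 1121/3435 + 69632*7455 = 1121/3435 + 519106560 = 1783131034721/3435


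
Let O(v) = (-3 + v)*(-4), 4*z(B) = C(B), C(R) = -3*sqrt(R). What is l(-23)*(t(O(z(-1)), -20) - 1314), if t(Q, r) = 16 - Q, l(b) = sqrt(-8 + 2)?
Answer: sqrt(6)*(3 - 1310*I) ≈ 7.3485 - 3208.8*I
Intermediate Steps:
z(B) = -3*sqrt(B)/4 (z(B) = (-3*sqrt(B))/4 = -3*sqrt(B)/4)
l(b) = I*sqrt(6) (l(b) = sqrt(-6) = I*sqrt(6))
O(v) = 12 - 4*v
l(-23)*(t(O(z(-1)), -20) - 1314) = (I*sqrt(6))*((16 - (12 - (-3)*sqrt(-1))) - 1314) = (I*sqrt(6))*((16 - (12 - (-3)*I)) - 1314) = (I*sqrt(6))*((16 - (12 + 3*I)) - 1314) = (I*sqrt(6))*((16 + (-12 - 3*I)) - 1314) = (I*sqrt(6))*((4 - 3*I) - 1314) = (I*sqrt(6))*(-1310 - 3*I) = I*sqrt(6)*(-1310 - 3*I)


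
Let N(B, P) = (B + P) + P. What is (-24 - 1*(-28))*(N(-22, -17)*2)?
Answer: -448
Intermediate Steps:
N(B, P) = B + 2*P
(-24 - 1*(-28))*(N(-22, -17)*2) = (-24 - 1*(-28))*((-22 + 2*(-17))*2) = (-24 + 28)*((-22 - 34)*2) = 4*(-56*2) = 4*(-112) = -448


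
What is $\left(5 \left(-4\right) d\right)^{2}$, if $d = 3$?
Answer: $3600$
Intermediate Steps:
$\left(5 \left(-4\right) d\right)^{2} = \left(5 \left(-4\right) 3\right)^{2} = \left(\left(-20\right) 3\right)^{2} = \left(-60\right)^{2} = 3600$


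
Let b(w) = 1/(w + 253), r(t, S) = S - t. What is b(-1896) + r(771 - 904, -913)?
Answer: -1281541/1643 ≈ -780.00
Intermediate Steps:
b(w) = 1/(253 + w)
b(-1896) + r(771 - 904, -913) = 1/(253 - 1896) + (-913 - (771 - 904)) = 1/(-1643) + (-913 - 1*(-133)) = -1/1643 + (-913 + 133) = -1/1643 - 780 = -1281541/1643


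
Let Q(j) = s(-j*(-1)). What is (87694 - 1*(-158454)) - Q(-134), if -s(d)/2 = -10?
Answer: 246128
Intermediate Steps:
s(d) = 20 (s(d) = -2*(-10) = 20)
Q(j) = 20
(87694 - 1*(-158454)) - Q(-134) = (87694 - 1*(-158454)) - 1*20 = (87694 + 158454) - 20 = 246148 - 20 = 246128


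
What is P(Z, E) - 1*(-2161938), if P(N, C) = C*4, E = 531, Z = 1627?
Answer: 2164062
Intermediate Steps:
P(N, C) = 4*C
P(Z, E) - 1*(-2161938) = 4*531 - 1*(-2161938) = 2124 + 2161938 = 2164062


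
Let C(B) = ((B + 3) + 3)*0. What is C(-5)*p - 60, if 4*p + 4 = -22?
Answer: -60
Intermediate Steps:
p = -13/2 (p = -1 + (1/4)*(-22) = -1 - 11/2 = -13/2 ≈ -6.5000)
C(B) = 0 (C(B) = ((3 + B) + 3)*0 = (6 + B)*0 = 0)
C(-5)*p - 60 = 0*(-13/2) - 60 = 0 - 60 = -60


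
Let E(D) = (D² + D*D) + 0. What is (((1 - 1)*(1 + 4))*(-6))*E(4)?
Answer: 0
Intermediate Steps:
E(D) = 2*D² (E(D) = (D² + D²) + 0 = 2*D² + 0 = 2*D²)
(((1 - 1)*(1 + 4))*(-6))*E(4) = (((1 - 1)*(1 + 4))*(-6))*(2*4²) = ((0*5)*(-6))*(2*16) = (0*(-6))*32 = 0*32 = 0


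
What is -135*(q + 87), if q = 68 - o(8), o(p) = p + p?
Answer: -18765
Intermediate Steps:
o(p) = 2*p
q = 52 (q = 68 - 2*8 = 68 - 1*16 = 68 - 16 = 52)
-135*(q + 87) = -135*(52 + 87) = -135*139 = -18765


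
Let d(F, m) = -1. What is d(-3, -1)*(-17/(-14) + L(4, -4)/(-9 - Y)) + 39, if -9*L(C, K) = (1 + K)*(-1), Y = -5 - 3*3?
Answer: 7949/210 ≈ 37.852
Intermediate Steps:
Y = -14 (Y = -5 - 9 = -14)
L(C, K) = 1/9 + K/9 (L(C, K) = -(1 + K)*(-1)/9 = -(-1 - K)/9 = 1/9 + K/9)
d(-3, -1)*(-17/(-14) + L(4, -4)/(-9 - Y)) + 39 = -(-17/(-14) + (1/9 + (1/9)*(-4))/(-9 - 1*(-14))) + 39 = -(-17*(-1/14) + (1/9 - 4/9)/(-9 + 14)) + 39 = -(17/14 - 1/3/5) + 39 = -(17/14 - 1/3*1/5) + 39 = -(17/14 - 1/15) + 39 = -1*241/210 + 39 = -241/210 + 39 = 7949/210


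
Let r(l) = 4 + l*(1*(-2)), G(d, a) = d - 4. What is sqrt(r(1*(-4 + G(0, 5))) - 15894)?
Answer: I*sqrt(15874) ≈ 125.99*I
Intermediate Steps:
G(d, a) = -4 + d
r(l) = 4 - 2*l (r(l) = 4 + l*(-2) = 4 - 2*l)
sqrt(r(1*(-4 + G(0, 5))) - 15894) = sqrt((4 - 2*(-4 + (-4 + 0))) - 15894) = sqrt((4 - 2*(-4 - 4)) - 15894) = sqrt((4 - 2*(-8)) - 15894) = sqrt((4 + 16) - 15894) = sqrt(20 - 15894) = sqrt(-15874) = I*sqrt(15874)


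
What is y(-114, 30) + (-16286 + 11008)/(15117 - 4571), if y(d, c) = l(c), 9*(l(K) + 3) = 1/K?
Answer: -4978387/1423710 ≈ -3.4968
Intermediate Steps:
l(K) = -3 + 1/(9*K)
y(d, c) = -3 + 1/(9*c)
y(-114, 30) + (-16286 + 11008)/(15117 - 4571) = (-3 + (⅑)/30) + (-16286 + 11008)/(15117 - 4571) = (-3 + (⅑)*(1/30)) - 5278/10546 = (-3 + 1/270) - 5278*1/10546 = -809/270 - 2639/5273 = -4978387/1423710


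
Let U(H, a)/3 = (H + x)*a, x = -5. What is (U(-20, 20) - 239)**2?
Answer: 3024121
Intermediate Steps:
U(H, a) = 3*a*(-5 + H) (U(H, a) = 3*((H - 5)*a) = 3*((-5 + H)*a) = 3*(a*(-5 + H)) = 3*a*(-5 + H))
(U(-20, 20) - 239)**2 = (3*20*(-5 - 20) - 239)**2 = (3*20*(-25) - 239)**2 = (-1500 - 239)**2 = (-1739)**2 = 3024121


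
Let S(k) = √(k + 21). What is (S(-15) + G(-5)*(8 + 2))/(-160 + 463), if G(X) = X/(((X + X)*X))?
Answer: -1/303 + √6/303 ≈ 0.0047838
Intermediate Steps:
G(X) = 1/(2*X) (G(X) = X/(((2*X)*X)) = X/((2*X²)) = X*(1/(2*X²)) = 1/(2*X))
S(k) = √(21 + k)
(S(-15) + G(-5)*(8 + 2))/(-160 + 463) = (√(21 - 15) + ((½)/(-5))*(8 + 2))/(-160 + 463) = (√6 + ((½)*(-⅕))*10)/303 = (√6 - ⅒*10)*(1/303) = (√6 - 1)*(1/303) = (-1 + √6)*(1/303) = -1/303 + √6/303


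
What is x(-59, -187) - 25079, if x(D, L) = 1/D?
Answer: -1479662/59 ≈ -25079.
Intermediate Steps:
x(-59, -187) - 25079 = 1/(-59) - 25079 = -1/59 - 25079 = -1479662/59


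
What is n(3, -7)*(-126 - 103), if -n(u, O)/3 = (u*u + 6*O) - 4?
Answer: -25419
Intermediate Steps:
n(u, O) = 12 - 18*O - 3*u² (n(u, O) = -3*((u*u + 6*O) - 4) = -3*((u² + 6*O) - 4) = -3*(-4 + u² + 6*O) = 12 - 18*O - 3*u²)
n(3, -7)*(-126 - 103) = (12 - 18*(-7) - 3*3²)*(-126 - 103) = (12 + 126 - 3*9)*(-229) = (12 + 126 - 27)*(-229) = 111*(-229) = -25419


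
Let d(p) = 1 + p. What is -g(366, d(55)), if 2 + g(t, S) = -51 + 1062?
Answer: -1009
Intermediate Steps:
g(t, S) = 1009 (g(t, S) = -2 + (-51 + 1062) = -2 + 1011 = 1009)
-g(366, d(55)) = -1*1009 = -1009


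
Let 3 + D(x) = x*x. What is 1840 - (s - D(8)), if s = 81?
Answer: 1820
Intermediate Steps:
D(x) = -3 + x² (D(x) = -3 + x*x = -3 + x²)
1840 - (s - D(8)) = 1840 - (81 - (-3 + 8²)) = 1840 - (81 - (-3 + 64)) = 1840 - (81 - 1*61) = 1840 - (81 - 61) = 1840 - 1*20 = 1840 - 20 = 1820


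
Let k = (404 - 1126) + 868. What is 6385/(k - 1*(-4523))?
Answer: 6385/4669 ≈ 1.3675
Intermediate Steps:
k = 146 (k = -722 + 868 = 146)
6385/(k - 1*(-4523)) = 6385/(146 - 1*(-4523)) = 6385/(146 + 4523) = 6385/4669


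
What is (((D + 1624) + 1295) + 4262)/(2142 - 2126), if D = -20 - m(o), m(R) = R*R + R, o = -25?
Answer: 6561/16 ≈ 410.06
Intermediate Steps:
m(R) = R + R² (m(R) = R² + R = R + R²)
D = -620 (D = -20 - (-25)*(1 - 25) = -20 - (-25)*(-24) = -20 - 1*600 = -20 - 600 = -620)
(((D + 1624) + 1295) + 4262)/(2142 - 2126) = (((-620 + 1624) + 1295) + 4262)/(2142 - 2126) = ((1004 + 1295) + 4262)/16 = (2299 + 4262)*(1/16) = 6561*(1/16) = 6561/16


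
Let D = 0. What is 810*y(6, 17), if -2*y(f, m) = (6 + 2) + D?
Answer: -3240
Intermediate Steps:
y(f, m) = -4 (y(f, m) = -((6 + 2) + 0)/2 = -(8 + 0)/2 = -1/2*8 = -4)
810*y(6, 17) = 810*(-4) = -3240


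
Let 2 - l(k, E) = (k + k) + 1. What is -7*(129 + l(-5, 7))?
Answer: -980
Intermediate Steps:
l(k, E) = 1 - 2*k (l(k, E) = 2 - ((k + k) + 1) = 2 - (2*k + 1) = 2 - (1 + 2*k) = 2 + (-1 - 2*k) = 1 - 2*k)
-7*(129 + l(-5, 7)) = -7*(129 + (1 - 2*(-5))) = -7*(129 + (1 + 10)) = -7*(129 + 11) = -7*140 = -980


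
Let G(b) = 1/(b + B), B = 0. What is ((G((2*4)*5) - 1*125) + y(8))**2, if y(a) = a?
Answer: 21893041/1600 ≈ 13683.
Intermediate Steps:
G(b) = 1/b (G(b) = 1/(b + 0) = 1/b)
((G((2*4)*5) - 1*125) + y(8))**2 = ((1/((2*4)*5) - 1*125) + 8)**2 = ((1/(8*5) - 125) + 8)**2 = ((1/40 - 125) + 8)**2 = (-4999/40 + 8)**2 = (-4679/40)**2 = 21893041/1600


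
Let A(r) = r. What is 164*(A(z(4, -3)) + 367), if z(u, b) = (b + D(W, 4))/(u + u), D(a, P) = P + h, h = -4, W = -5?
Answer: 120253/2 ≈ 60127.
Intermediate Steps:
D(a, P) = -4 + P (D(a, P) = P - 4 = -4 + P)
z(u, b) = b/(2*u) (z(u, b) = (b + (-4 + 4))/(u + u) = (b + 0)/((2*u)) = b*(1/(2*u)) = b/(2*u))
164*(A(z(4, -3)) + 367) = 164*((1/2)*(-3)/4 + 367) = 164*((1/2)*(-3)*(1/4) + 367) = 164*(-3/8 + 367) = 164*(2933/8) = 120253/2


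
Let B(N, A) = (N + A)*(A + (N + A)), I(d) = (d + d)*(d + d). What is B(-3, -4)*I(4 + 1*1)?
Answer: 7700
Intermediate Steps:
I(d) = 4*d² (I(d) = (2*d)*(2*d) = 4*d²)
B(N, A) = (A + N)*(N + 2*A) (B(N, A) = (A + N)*(A + (A + N)) = (A + N)*(N + 2*A))
B(-3, -4)*I(4 + 1*1) = ((-3)² + 2*(-4)² + 3*(-4)*(-3))*(4*(4 + 1*1)²) = (9 + 2*16 + 36)*(4*(4 + 1)²) = (9 + 32 + 36)*(4*5²) = 77*(4*25) = 77*100 = 7700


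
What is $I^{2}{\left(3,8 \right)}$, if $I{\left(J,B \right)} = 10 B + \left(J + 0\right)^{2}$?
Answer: $7921$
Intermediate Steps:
$I{\left(J,B \right)} = J^{2} + 10 B$ ($I{\left(J,B \right)} = 10 B + J^{2} = J^{2} + 10 B$)
$I^{2}{\left(3,8 \right)} = \left(3^{2} + 10 \cdot 8\right)^{2} = \left(9 + 80\right)^{2} = 89^{2} = 7921$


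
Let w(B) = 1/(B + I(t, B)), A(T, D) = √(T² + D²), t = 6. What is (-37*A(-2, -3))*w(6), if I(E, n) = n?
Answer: -37*√13/12 ≈ -11.117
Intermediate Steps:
A(T, D) = √(D² + T²)
w(B) = 1/(2*B) (w(B) = 1/(B + B) = 1/(2*B))
(-37*A(-2, -3))*w(6) = (-37*√((-3)² + (-2)²))*((½)/6) = (-37*√(9 + 4))*((½)*(⅙)) = -37*√13*(1/12) = -37*√13/12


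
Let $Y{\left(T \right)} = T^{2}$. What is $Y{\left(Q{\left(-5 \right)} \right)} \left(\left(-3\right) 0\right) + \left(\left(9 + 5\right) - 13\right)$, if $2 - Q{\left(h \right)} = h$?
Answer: $1$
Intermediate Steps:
$Q{\left(h \right)} = 2 - h$
$Y{\left(Q{\left(-5 \right)} \right)} \left(\left(-3\right) 0\right) + \left(\left(9 + 5\right) - 13\right) = \left(2 - -5\right)^{2} \left(\left(-3\right) 0\right) + \left(\left(9 + 5\right) - 13\right) = \left(2 + 5\right)^{2} \cdot 0 + \left(14 - 13\right) = 7^{2} \cdot 0 + 1 = 49 \cdot 0 + 1 = 0 + 1 = 1$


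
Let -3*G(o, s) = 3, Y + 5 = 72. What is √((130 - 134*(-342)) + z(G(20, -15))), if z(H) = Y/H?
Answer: 3*√5099 ≈ 214.22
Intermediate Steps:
Y = 67 (Y = -5 + 72 = 67)
G(o, s) = -1 (G(o, s) = -⅓*3 = -1)
z(H) = 67/H
√((130 - 134*(-342)) + z(G(20, -15))) = √((130 - 134*(-342)) + 67/(-1)) = √((130 + 45828) + 67*(-1)) = √(45958 - 67) = √45891 = 3*√5099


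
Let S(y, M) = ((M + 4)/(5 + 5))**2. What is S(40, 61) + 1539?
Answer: 6325/4 ≈ 1581.3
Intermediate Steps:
S(y, M) = (2/5 + M/10)**2 (S(y, M) = ((4 + M)/10)**2 = ((4 + M)*(1/10))**2 = (2/5 + M/10)**2)
S(40, 61) + 1539 = (4 + 61)**2/100 + 1539 = (1/100)*65**2 + 1539 = (1/100)*4225 + 1539 = 169/4 + 1539 = 6325/4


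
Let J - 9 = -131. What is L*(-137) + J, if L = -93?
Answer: 12619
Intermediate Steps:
J = -122 (J = 9 - 131 = -122)
L*(-137) + J = -93*(-137) - 122 = 12741 - 122 = 12619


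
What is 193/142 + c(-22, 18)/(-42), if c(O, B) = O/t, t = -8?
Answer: 15431/11928 ≈ 1.2937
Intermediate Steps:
c(O, B) = -O/8 (c(O, B) = O/(-8) = O*(-⅛) = -O/8)
193/142 + c(-22, 18)/(-42) = 193/142 - ⅛*(-22)/(-42) = 193*(1/142) + (11/4)*(-1/42) = 193/142 - 11/168 = 15431/11928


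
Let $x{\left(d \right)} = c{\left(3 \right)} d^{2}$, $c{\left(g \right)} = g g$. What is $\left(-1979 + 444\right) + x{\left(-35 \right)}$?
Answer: $9490$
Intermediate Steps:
$c{\left(g \right)} = g^{2}$
$x{\left(d \right)} = 9 d^{2}$ ($x{\left(d \right)} = 3^{2} d^{2} = 9 d^{2}$)
$\left(-1979 + 444\right) + x{\left(-35 \right)} = \left(-1979 + 444\right) + 9 \left(-35\right)^{2} = -1535 + 9 \cdot 1225 = -1535 + 11025 = 9490$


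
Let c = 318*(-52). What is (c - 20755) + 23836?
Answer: -13455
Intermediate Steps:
c = -16536
(c - 20755) + 23836 = (-16536 - 20755) + 23836 = -37291 + 23836 = -13455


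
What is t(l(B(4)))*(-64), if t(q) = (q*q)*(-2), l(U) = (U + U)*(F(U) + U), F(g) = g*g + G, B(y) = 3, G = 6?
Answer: 1492992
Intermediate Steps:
F(g) = 6 + g**2 (F(g) = g*g + 6 = g**2 + 6 = 6 + g**2)
l(U) = 2*U*(6 + U + U**2) (l(U) = (U + U)*((6 + U**2) + U) = (2*U)*(6 + U + U**2) = 2*U*(6 + U + U**2))
t(q) = -2*q**2 (t(q) = q**2*(-2) = -2*q**2)
t(l(B(4)))*(-64) = -2*36*(6 + 3 + 3**2)**2*(-64) = -2*36*(6 + 3 + 9)**2*(-64) = -2*(2*3*18)**2*(-64) = -2*108**2*(-64) = -2*11664*(-64) = -23328*(-64) = 1492992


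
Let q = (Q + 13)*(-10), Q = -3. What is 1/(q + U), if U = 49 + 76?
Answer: 1/25 ≈ 0.040000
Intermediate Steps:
q = -100 (q = (-3 + 13)*(-10) = 10*(-10) = -100)
U = 125
1/(q + U) = 1/(-100 + 125) = 1/25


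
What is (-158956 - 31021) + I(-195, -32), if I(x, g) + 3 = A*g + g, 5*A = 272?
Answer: -958764/5 ≈ -1.9175e+5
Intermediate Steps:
A = 272/5 (A = (1/5)*272 = 272/5 ≈ 54.400)
I(x, g) = -3 + 277*g/5 (I(x, g) = -3 + (272*g/5 + g) = -3 + 277*g/5)
(-158956 - 31021) + I(-195, -32) = (-158956 - 31021) + (-3 + (277/5)*(-32)) = -189977 + (-3 - 8864/5) = -189977 - 8879/5 = -958764/5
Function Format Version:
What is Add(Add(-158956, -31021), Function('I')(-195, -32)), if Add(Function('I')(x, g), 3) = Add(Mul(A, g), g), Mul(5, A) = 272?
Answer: Rational(-958764, 5) ≈ -1.9175e+5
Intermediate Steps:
A = Rational(272, 5) (A = Mul(Rational(1, 5), 272) = Rational(272, 5) ≈ 54.400)
Function('I')(x, g) = Add(-3, Mul(Rational(277, 5), g)) (Function('I')(x, g) = Add(-3, Add(Mul(Rational(272, 5), g), g)) = Add(-3, Mul(Rational(277, 5), g)))
Add(Add(-158956, -31021), Function('I')(-195, -32)) = Add(Add(-158956, -31021), Add(-3, Mul(Rational(277, 5), -32))) = Add(-189977, Add(-3, Rational(-8864, 5))) = Add(-189977, Rational(-8879, 5)) = Rational(-958764, 5)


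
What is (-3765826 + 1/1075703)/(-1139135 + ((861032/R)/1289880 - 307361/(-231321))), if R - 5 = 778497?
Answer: 42203627027704272817134270/12766275605231609439900299 ≈ 3.3059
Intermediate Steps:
R = 778502 (R = 5 + 778497 = 778502)
(-3765826 + 1/1075703)/(-1139135 + ((861032/R)/1289880 - 307361/(-231321))) = (-3765826 + 1/1075703)/(-1139135 + ((861032/778502)/1289880 - 307361/(-231321))) = (-3765826 + 1/1075703)/(-1139135 + ((861032*(1/778502))*(1/1289880) - 307361*(-1/231321))) = -4050910325677/(1075703*(-1139135 + ((430516/389251)*(1/1289880) + 307361/231321))) = -4050910325677/(1075703*(-1139135 + (107629/125521769970 + 307361/231321))) = -4050910325677/(1075703*(-1139135 + 13843028933117/10418306907510)) = -4050910325677/(1075703*(-11867844196057470733/10418306907510)) = -4050910325677/1075703*(-10418306907510/11867844196057470733) = 42203627027704272817134270/12766275605231609439900299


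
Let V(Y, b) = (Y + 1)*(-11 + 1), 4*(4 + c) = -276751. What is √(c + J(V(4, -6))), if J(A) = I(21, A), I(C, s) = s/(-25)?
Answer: 3*I*√30751/2 ≈ 263.04*I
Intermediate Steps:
c = -276767/4 (c = -4 + (¼)*(-276751) = -4 - 276751/4 = -276767/4 ≈ -69192.)
I(C, s) = -s/25 (I(C, s) = s*(-1/25) = -s/25)
V(Y, b) = -10 - 10*Y (V(Y, b) = (1 + Y)*(-10) = -10 - 10*Y)
J(A) = -A/25
√(c + J(V(4, -6))) = √(-276767/4 - (-10 - 10*4)/25) = √(-276767/4 - (-10 - 40)/25) = √(-276767/4 - 1/25*(-50)) = √(-276767/4 + 2) = √(-276759/4) = 3*I*√30751/2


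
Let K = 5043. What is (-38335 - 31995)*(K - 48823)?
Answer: 3079047400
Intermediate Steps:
(-38335 - 31995)*(K - 48823) = (-38335 - 31995)*(5043 - 48823) = -70330*(-43780) = 3079047400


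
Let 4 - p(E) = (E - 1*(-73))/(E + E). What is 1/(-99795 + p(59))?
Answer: -59/5887735 ≈ -1.0021e-5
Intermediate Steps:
p(E) = 4 - (73 + E)/(2*E) (p(E) = 4 - (E - 1*(-73))/(E + E) = 4 - (E + 73)/(2*E) = 4 - (73 + E)*1/(2*E) = 4 - (73 + E)/(2*E))
1/(-99795 + p(59)) = 1/(-99795 + (½)*(-73 + 7*59)/59) = 1/(-99795 + (½)*(1/59)*(-73 + 413)) = 1/(-99795 + (½)*(1/59)*340) = 1/(-99795 + 170/59) = 1/(-5887735/59) = -59/5887735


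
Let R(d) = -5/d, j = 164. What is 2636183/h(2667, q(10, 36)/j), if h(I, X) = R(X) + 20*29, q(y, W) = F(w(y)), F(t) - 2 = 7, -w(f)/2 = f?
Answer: 2156877/400 ≈ 5392.2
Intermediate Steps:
w(f) = -2*f
F(t) = 9 (F(t) = 2 + 7 = 9)
q(y, W) = 9
h(I, X) = 580 - 5/X (h(I, X) = -5/X + 20*29 = -5/X + 580 = 580 - 5/X)
2636183/h(2667, q(10, 36)/j) = 2636183/(580 - 5/(9/164)) = 2636183/(580 - 5/(9*(1/164))) = 2636183/(580 - 5/9/164) = 2636183/(580 - 5*164/9) = 2636183/(580 - 820/9) = 2636183/(4400/9) = 2636183*(9/4400) = 2156877/400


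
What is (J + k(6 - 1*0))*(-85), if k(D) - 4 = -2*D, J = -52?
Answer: 5100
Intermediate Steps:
k(D) = 4 - 2*D
(J + k(6 - 1*0))*(-85) = (-52 + (4 - 2*(6 - 1*0)))*(-85) = (-52 + (4 - 2*(6 + 0)))*(-85) = (-52 + (4 - 2*6))*(-85) = (-52 + (4 - 12))*(-85) = (-52 - 8)*(-85) = -60*(-85) = 5100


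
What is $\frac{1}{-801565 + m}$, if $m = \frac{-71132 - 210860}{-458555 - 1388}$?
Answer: $- \frac{459943}{368673928803} \approx -1.2476 \cdot 10^{-6}$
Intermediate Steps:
$m = \frac{281992}{459943}$ ($m = - \frac{281992}{-459943} = \left(-281992\right) \left(- \frac{1}{459943}\right) = \frac{281992}{459943} \approx 0.6131$)
$\frac{1}{-801565 + m} = \frac{1}{-801565 + \frac{281992}{459943}} = \frac{1}{- \frac{368673928803}{459943}} = - \frac{459943}{368673928803}$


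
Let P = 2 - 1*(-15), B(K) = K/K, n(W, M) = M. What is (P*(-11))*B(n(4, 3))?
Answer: -187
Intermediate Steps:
B(K) = 1
P = 17 (P = 2 + 15 = 17)
(P*(-11))*B(n(4, 3)) = (17*(-11))*1 = -187*1 = -187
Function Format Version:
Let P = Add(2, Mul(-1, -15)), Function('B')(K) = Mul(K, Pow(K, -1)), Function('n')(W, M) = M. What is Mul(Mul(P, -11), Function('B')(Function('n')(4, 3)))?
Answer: -187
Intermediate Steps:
Function('B')(K) = 1
P = 17 (P = Add(2, 15) = 17)
Mul(Mul(P, -11), Function('B')(Function('n')(4, 3))) = Mul(Mul(17, -11), 1) = Mul(-187, 1) = -187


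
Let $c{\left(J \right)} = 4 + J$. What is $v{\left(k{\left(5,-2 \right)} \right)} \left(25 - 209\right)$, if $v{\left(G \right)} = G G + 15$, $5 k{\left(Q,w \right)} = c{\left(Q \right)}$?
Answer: $- \frac{83904}{25} \approx -3356.2$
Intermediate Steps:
$k{\left(Q,w \right)} = \frac{4}{5} + \frac{Q}{5}$ ($k{\left(Q,w \right)} = \frac{4 + Q}{5} = \frac{4}{5} + \frac{Q}{5}$)
$v{\left(G \right)} = 15 + G^{2}$ ($v{\left(G \right)} = G^{2} + 15 = 15 + G^{2}$)
$v{\left(k{\left(5,-2 \right)} \right)} \left(25 - 209\right) = \left(15 + \left(\frac{4}{5} + \frac{1}{5} \cdot 5\right)^{2}\right) \left(25 - 209\right) = \left(15 + \left(\frac{4}{5} + 1\right)^{2}\right) \left(-184\right) = \left(15 + \left(\frac{9}{5}\right)^{2}\right) \left(-184\right) = \left(15 + \frac{81}{25}\right) \left(-184\right) = \frac{456}{25} \left(-184\right) = - \frac{83904}{25}$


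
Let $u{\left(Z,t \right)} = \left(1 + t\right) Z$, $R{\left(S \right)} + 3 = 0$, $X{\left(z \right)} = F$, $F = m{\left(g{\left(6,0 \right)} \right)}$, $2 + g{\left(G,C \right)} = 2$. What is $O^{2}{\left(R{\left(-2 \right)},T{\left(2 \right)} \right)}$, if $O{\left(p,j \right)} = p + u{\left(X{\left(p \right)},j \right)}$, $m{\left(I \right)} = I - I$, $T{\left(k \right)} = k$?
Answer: $9$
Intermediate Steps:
$g{\left(G,C \right)} = 0$ ($g{\left(G,C \right)} = -2 + 2 = 0$)
$m{\left(I \right)} = 0$
$F = 0$
$X{\left(z \right)} = 0$
$R{\left(S \right)} = -3$ ($R{\left(S \right)} = -3 + 0 = -3$)
$u{\left(Z,t \right)} = Z \left(1 + t\right)$
$O{\left(p,j \right)} = p$ ($O{\left(p,j \right)} = p + 0 \left(1 + j\right) = p + 0 = p$)
$O^{2}{\left(R{\left(-2 \right)},T{\left(2 \right)} \right)} = \left(-3\right)^{2} = 9$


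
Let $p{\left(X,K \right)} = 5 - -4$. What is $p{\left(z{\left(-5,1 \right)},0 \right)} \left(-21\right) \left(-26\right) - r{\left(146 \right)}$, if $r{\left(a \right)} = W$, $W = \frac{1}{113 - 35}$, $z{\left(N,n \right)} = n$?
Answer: $\frac{383291}{78} \approx 4914.0$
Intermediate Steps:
$p{\left(X,K \right)} = 9$ ($p{\left(X,K \right)} = 5 + 4 = 9$)
$W = \frac{1}{78} \approx 0.012821$
$r{\left(a \right)} = \frac{1}{78}$
$p{\left(z{\left(-5,1 \right)},0 \right)} \left(-21\right) \left(-26\right) - r{\left(146 \right)} = 9 \left(-21\right) \left(-26\right) - \frac{1}{78} = \left(-189\right) \left(-26\right) - \frac{1}{78} = 4914 - \frac{1}{78} = \frac{383291}{78}$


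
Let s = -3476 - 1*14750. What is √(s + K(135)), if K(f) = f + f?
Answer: 134*I ≈ 134.0*I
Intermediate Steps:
s = -18226 (s = -3476 - 14750 = -18226)
K(f) = 2*f
√(s + K(135)) = √(-18226 + 2*135) = √(-18226 + 270) = √(-17956) = 134*I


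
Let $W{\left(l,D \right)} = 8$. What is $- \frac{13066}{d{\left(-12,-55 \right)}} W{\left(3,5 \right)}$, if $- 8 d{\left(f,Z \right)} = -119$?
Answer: $- \frac{836224}{119} \approx -7027.1$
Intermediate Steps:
$d{\left(f,Z \right)} = \frac{119}{8}$ ($d{\left(f,Z \right)} = \left(- \frac{1}{8}\right) \left(-119\right) = \frac{119}{8}$)
$- \frac{13066}{d{\left(-12,-55 \right)}} W{\left(3,5 \right)} = - \frac{13066}{\frac{119}{8}} \cdot 8 = \left(-13066\right) \frac{8}{119} \cdot 8 = \left(- \frac{104528}{119}\right) 8 = - \frac{836224}{119}$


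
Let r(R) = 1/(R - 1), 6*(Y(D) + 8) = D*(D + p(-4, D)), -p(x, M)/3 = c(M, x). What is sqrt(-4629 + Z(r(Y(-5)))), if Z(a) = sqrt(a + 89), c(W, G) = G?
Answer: sqrt(-36666309 + 89*sqrt(704435))/89 ≈ 67.967*I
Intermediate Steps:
p(x, M) = -3*x
Y(D) = -8 + D*(12 + D)/6 (Y(D) = -8 + (D*(D - 3*(-4)))/6 = -8 + (D*(D + 12))/6 = -8 + (D*(12 + D))/6 = -8 + D*(12 + D)/6)
r(R) = 1/(-1 + R)
Z(a) = sqrt(89 + a)
sqrt(-4629 + Z(r(Y(-5)))) = sqrt(-4629 + sqrt(89 + 1/(-1 + (-8 + 2*(-5) + (1/6)*(-5)**2)))) = sqrt(-4629 + sqrt(89 + 1/(-1 + (-8 - 10 + (1/6)*25)))) = sqrt(-4629 + sqrt(89 + 1/(-1 + (-8 - 10 + 25/6)))) = sqrt(-4629 + sqrt(89 + 1/(-1 - 83/6))) = sqrt(-4629 + sqrt(89 + 1/(-89/6))) = sqrt(-4629 + sqrt(89 - 6/89)) = sqrt(-4629 + sqrt(7915/89)) = sqrt(-4629 + sqrt(704435)/89)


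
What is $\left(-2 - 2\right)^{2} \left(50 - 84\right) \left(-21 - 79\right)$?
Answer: $54400$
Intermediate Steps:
$\left(-2 - 2\right)^{2} \left(50 - 84\right) \left(-21 - 79\right) = \left(-4\right)^{2} \left(50 - 84\right) \left(-21 - 79\right) = 16 \left(-34\right) \left(-100\right) = \left(-544\right) \left(-100\right) = 54400$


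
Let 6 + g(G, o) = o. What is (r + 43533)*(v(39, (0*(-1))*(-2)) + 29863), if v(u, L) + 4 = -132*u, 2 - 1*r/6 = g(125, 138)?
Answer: 1056469383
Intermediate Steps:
g(G, o) = -6 + o
r = -780 (r = 12 - 6*(-6 + 138) = 12 - 6*132 = 12 - 792 = -780)
v(u, L) = -4 - 132*u
(r + 43533)*(v(39, (0*(-1))*(-2)) + 29863) = (-780 + 43533)*((-4 - 132*39) + 29863) = 42753*((-4 - 5148) + 29863) = 42753*(-5152 + 29863) = 42753*24711 = 1056469383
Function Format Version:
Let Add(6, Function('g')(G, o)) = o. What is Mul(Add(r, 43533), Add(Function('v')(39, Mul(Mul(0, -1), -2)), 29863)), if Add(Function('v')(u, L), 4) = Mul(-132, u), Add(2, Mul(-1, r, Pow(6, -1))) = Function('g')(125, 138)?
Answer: 1056469383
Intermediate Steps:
Function('g')(G, o) = Add(-6, o)
r = -780 (r = Add(12, Mul(-6, Add(-6, 138))) = Add(12, Mul(-6, 132)) = Add(12, -792) = -780)
Function('v')(u, L) = Add(-4, Mul(-132, u))
Mul(Add(r, 43533), Add(Function('v')(39, Mul(Mul(0, -1), -2)), 29863)) = Mul(Add(-780, 43533), Add(Add(-4, Mul(-132, 39)), 29863)) = Mul(42753, Add(Add(-4, -5148), 29863)) = Mul(42753, Add(-5152, 29863)) = Mul(42753, 24711) = 1056469383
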